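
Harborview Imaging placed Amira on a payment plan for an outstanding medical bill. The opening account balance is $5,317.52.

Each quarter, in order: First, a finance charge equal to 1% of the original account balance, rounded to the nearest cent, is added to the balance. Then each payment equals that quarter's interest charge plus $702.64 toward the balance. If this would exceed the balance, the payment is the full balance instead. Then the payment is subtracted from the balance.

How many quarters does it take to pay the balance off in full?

8

Quarter 1: opening $5,317.52; interest $53.18 → $5,370.70; payment $755.82; balance $4,614.88
Quarter 2: opening $4,614.88; interest $53.18 → $4,668.06; payment $755.82; balance $3,912.24
Quarter 3: opening $3,912.24; interest $53.18 → $3,965.42; payment $755.82; balance $3,209.60
Quarter 4: opening $3,209.60; interest $53.18 → $3,262.78; payment $755.82; balance $2,506.96
Quarter 5: opening $2,506.96; interest $53.18 → $2,560.14; payment $755.82; balance $1,804.32
Quarter 6: opening $1,804.32; interest $53.18 → $1,857.50; payment $755.82; balance $1,101.68
Quarter 7: opening $1,101.68; interest $53.18 → $1,154.86; payment $755.82; balance $399.04
Quarter 8: opening $399.04; interest $53.18 → $452.22; payment $452.22; balance $0.00
Balance reaches $0.00 in quarter 8.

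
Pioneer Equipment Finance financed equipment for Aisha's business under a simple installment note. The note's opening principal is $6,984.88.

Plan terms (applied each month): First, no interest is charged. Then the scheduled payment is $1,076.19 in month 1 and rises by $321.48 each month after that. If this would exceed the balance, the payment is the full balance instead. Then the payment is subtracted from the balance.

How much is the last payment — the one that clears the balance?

# | Opening | Payment | End bal
1 | $6,984.88 | $1,076.19 | $5,908.69
2 | $5,908.69 | $1,397.67 | $4,511.02
3 | $4,511.02 | $1,719.15 | $2,791.87
4 | $2,791.87 | $2,040.63 | $751.24
5 | $751.24 | $751.24 | $0.00

$751.24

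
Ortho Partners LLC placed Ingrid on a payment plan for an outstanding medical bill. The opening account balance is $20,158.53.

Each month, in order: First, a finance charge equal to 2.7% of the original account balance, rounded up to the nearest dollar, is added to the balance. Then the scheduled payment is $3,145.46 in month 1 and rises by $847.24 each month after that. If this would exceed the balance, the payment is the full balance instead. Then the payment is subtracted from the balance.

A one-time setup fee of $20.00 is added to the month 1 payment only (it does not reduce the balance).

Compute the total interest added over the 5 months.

$2,725.00

# | Opening | Interest | Payment | Fee | End bal
1 | $20,158.53 | $545.00 | $3,145.46 | $20.00 | $17,558.07
2 | $17,558.07 | $545.00 | $3,992.70 | — | $14,110.37
3 | $14,110.37 | $545.00 | $4,839.94 | — | $9,815.43
4 | $9,815.43 | $545.00 | $5,687.18 | — | $4,673.25
5 | $4,673.25 | $545.00 | $5,218.25 | — | $0.00
Total interest: $545.00 + $545.00 + $545.00 + $545.00 + $545.00 = $2,725.00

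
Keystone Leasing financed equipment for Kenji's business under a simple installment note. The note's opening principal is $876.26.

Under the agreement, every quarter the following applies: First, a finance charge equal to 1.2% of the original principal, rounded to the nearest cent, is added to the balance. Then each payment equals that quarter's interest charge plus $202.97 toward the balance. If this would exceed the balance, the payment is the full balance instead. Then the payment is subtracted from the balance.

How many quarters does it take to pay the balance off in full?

5

Quarter 1: opening $876.26; interest $10.52 → $886.78; payment $213.49; balance $673.29
Quarter 2: opening $673.29; interest $10.52 → $683.81; payment $213.49; balance $470.32
Quarter 3: opening $470.32; interest $10.52 → $480.84; payment $213.49; balance $267.35
Quarter 4: opening $267.35; interest $10.52 → $277.87; payment $213.49; balance $64.38
Quarter 5: opening $64.38; interest $10.52 → $74.90; payment $74.90; balance $0.00
Balance reaches $0.00 in quarter 5.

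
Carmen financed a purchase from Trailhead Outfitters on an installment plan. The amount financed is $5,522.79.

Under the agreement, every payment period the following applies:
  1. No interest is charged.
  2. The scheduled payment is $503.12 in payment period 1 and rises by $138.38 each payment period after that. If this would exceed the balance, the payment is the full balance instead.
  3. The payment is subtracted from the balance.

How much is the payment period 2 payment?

Payment period 1: opening $5,522.79; payment $503.12; balance $5,019.67
Payment period 2: opening $5,019.67; payment $641.50; balance $4,378.17

$641.50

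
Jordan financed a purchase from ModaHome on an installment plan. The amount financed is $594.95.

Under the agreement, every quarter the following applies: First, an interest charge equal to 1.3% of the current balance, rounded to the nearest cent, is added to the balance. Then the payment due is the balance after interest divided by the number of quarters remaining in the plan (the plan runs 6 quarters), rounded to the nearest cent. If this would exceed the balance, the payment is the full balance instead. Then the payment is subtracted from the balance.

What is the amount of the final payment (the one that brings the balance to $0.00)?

$107.15

# | Opening | Interest | Payment | End bal
1 | $594.95 | $7.73 | $100.45 | $502.23
2 | $502.23 | $6.53 | $101.75 | $407.01
3 | $407.01 | $5.29 | $103.08 | $309.22
4 | $309.22 | $4.02 | $104.41 | $208.83
5 | $208.83 | $2.71 | $105.77 | $105.77
6 | $105.77 | $1.38 | $107.15 | $0.00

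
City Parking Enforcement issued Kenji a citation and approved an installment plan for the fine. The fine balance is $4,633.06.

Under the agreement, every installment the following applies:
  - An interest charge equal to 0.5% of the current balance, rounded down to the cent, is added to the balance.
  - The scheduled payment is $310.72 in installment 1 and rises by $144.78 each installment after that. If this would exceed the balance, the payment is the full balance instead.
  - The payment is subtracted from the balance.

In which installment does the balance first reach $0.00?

7

# | Opening | Interest | Payment | End bal
1 | $4,633.06 | $23.16 | $310.72 | $4,345.50
2 | $4,345.50 | $21.72 | $455.50 | $3,911.72
3 | $3,911.72 | $19.55 | $600.28 | $3,330.99
4 | $3,330.99 | $16.65 | $745.06 | $2,602.58
5 | $2,602.58 | $13.01 | $889.84 | $1,725.75
6 | $1,725.75 | $8.62 | $1,034.62 | $699.75
7 | $699.75 | $3.49 | $703.24 | $0.00
Balance reaches $0.00 in installment 7.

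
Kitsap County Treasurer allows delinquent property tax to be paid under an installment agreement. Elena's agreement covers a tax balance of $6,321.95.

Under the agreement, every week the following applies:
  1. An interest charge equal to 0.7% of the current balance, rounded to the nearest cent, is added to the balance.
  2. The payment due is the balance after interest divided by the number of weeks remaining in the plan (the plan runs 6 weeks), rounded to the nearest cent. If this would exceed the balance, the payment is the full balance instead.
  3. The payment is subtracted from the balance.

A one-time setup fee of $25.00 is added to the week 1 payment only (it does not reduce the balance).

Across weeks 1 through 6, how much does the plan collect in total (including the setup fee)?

Week 1: opening $6,321.95; interest $44.25 → $6,366.20; payment $1,061.03 (+ $25.00 fee); balance $5,305.17
Week 2: opening $5,305.17; interest $37.14 → $5,342.31; payment $1,068.46; balance $4,273.85
Week 3: opening $4,273.85; interest $29.92 → $4,303.77; payment $1,075.94; balance $3,227.83
Week 4: opening $3,227.83; interest $22.59 → $3,250.42; payment $1,083.47; balance $2,166.95
Week 5: opening $2,166.95; interest $15.17 → $2,182.12; payment $1,091.06; balance $1,091.06
Week 6: opening $1,091.06; interest $7.64 → $1,098.70; payment $1,098.70; balance $0.00
Total paid: $6,503.66

$6,503.66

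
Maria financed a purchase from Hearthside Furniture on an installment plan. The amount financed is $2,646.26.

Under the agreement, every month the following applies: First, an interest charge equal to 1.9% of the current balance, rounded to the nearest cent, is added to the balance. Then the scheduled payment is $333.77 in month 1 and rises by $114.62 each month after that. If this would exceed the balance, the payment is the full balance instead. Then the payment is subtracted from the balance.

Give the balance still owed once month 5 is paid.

$5.73

# | Opening | Interest | Payment | End bal
1 | $2,646.26 | $50.28 | $333.77 | $2,362.77
2 | $2,362.77 | $44.89 | $448.39 | $1,959.27
3 | $1,959.27 | $37.23 | $563.01 | $1,433.49
4 | $1,433.49 | $27.24 | $677.63 | $783.10
5 | $783.10 | $14.88 | $792.25 | $5.73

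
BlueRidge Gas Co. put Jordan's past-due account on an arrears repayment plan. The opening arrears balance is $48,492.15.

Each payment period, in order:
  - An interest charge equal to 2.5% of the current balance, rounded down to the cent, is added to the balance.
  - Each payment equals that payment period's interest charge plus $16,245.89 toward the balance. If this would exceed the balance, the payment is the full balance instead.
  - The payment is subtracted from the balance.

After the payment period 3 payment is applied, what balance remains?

Payment period 1: $48,492.15 +$1,212.30 interest = $49,704.45; pay $17,458.19 → $32,246.26
Payment period 2: $32,246.26 +$806.15 interest = $33,052.41; pay $17,052.04 → $16,000.37
Payment period 3: $16,000.37 +$400.00 interest = $16,400.37; pay $16,400.37 → $0.00

$0.00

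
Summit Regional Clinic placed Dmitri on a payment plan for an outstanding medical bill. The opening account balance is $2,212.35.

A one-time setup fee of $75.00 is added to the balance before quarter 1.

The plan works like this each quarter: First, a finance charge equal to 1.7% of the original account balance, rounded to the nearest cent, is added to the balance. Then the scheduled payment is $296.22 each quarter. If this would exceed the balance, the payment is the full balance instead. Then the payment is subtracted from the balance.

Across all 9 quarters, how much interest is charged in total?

$338.49

Quarter 1: $2,287.35 +$37.61 interest = $2,324.96; pay $296.22 → $2,028.74
Quarter 2: $2,028.74 +$37.61 interest = $2,066.35; pay $296.22 → $1,770.13
Quarter 3: $1,770.13 +$37.61 interest = $1,807.74; pay $296.22 → $1,511.52
Quarter 4: $1,511.52 +$37.61 interest = $1,549.13; pay $296.22 → $1,252.91
Quarter 5: $1,252.91 +$37.61 interest = $1,290.52; pay $296.22 → $994.30
Quarter 6: $994.30 +$37.61 interest = $1,031.91; pay $296.22 → $735.69
Quarter 7: $735.69 +$37.61 interest = $773.30; pay $296.22 → $477.08
Quarter 8: $477.08 +$37.61 interest = $514.69; pay $296.22 → $218.47
Quarter 9: $218.47 +$37.61 interest = $256.08; pay $256.08 → $0.00
Total interest: $37.61 + $37.61 + $37.61 + $37.61 + $37.61 + $37.61 + $37.61 + $37.61 + $37.61 = $338.49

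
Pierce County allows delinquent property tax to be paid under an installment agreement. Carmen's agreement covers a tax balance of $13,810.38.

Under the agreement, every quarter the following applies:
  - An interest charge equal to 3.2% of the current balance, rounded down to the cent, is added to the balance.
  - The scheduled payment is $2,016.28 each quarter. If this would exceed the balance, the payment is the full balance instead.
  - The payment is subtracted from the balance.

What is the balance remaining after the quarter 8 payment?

$0.00

Quarter 1: opening $13,810.38; interest $441.93 → $14,252.31; payment $2,016.28; balance $12,236.03
Quarter 2: opening $12,236.03; interest $391.55 → $12,627.58; payment $2,016.28; balance $10,611.30
Quarter 3: opening $10,611.30; interest $339.56 → $10,950.86; payment $2,016.28; balance $8,934.58
Quarter 4: opening $8,934.58; interest $285.90 → $9,220.48; payment $2,016.28; balance $7,204.20
Quarter 5: opening $7,204.20; interest $230.53 → $7,434.73; payment $2,016.28; balance $5,418.45
Quarter 6: opening $5,418.45; interest $173.39 → $5,591.84; payment $2,016.28; balance $3,575.56
Quarter 7: opening $3,575.56; interest $114.41 → $3,689.97; payment $2,016.28; balance $1,673.69
Quarter 8: opening $1,673.69; interest $53.55 → $1,727.24; payment $1,727.24; balance $0.00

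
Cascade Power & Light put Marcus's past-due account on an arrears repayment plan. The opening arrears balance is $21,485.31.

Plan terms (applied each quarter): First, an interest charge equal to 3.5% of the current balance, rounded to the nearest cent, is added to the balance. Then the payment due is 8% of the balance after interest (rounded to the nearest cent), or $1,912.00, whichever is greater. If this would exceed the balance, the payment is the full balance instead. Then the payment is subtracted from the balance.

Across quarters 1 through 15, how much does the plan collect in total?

$27,782.07

# | Opening | Interest | Payment | End bal
1 | $21,485.31 | $751.99 | $1,912.00 | $20,325.30
2 | $20,325.30 | $711.39 | $1,912.00 | $19,124.69
3 | $19,124.69 | $669.36 | $1,912.00 | $17,882.05
4 | $17,882.05 | $625.87 | $1,912.00 | $16,595.92
5 | $16,595.92 | $580.86 | $1,912.00 | $15,264.78
6 | $15,264.78 | $534.27 | $1,912.00 | $13,887.05
7 | $13,887.05 | $486.05 | $1,912.00 | $12,461.10
8 | $12,461.10 | $436.14 | $1,912.00 | $10,985.24
9 | $10,985.24 | $384.48 | $1,912.00 | $9,457.72
10 | $9,457.72 | $331.02 | $1,912.00 | $7,876.74
11 | $7,876.74 | $275.69 | $1,912.00 | $6,240.43
12 | $6,240.43 | $218.42 | $1,912.00 | $4,546.85
13 | $4,546.85 | $159.14 | $1,912.00 | $2,793.99
14 | $2,793.99 | $97.79 | $1,912.00 | $979.78
15 | $979.78 | $34.29 | $1,014.07 | $0.00
Total paid: $27,782.07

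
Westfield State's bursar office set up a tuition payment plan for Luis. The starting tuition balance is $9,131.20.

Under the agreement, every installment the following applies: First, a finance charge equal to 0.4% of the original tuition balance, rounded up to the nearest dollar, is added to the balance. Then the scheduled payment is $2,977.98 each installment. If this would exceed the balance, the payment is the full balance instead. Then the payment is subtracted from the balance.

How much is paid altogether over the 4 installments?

Installment 1: $9,131.20 +$37.00 interest = $9,168.20; pay $2,977.98 → $6,190.22
Installment 2: $6,190.22 +$37.00 interest = $6,227.22; pay $2,977.98 → $3,249.24
Installment 3: $3,249.24 +$37.00 interest = $3,286.24; pay $2,977.98 → $308.26
Installment 4: $308.26 +$37.00 interest = $345.26; pay $345.26 → $0.00
Total paid: $9,279.20

$9,279.20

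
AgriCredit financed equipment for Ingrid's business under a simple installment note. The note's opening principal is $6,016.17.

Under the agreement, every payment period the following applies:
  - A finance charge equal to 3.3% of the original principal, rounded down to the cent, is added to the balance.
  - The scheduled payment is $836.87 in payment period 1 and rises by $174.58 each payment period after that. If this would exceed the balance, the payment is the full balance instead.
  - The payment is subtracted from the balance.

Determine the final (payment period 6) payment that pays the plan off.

$1,277.20

# | Opening | Interest | Payment | End bal
1 | $6,016.17 | $198.53 | $836.87 | $5,377.83
2 | $5,377.83 | $198.53 | $1,011.45 | $4,564.91
3 | $4,564.91 | $198.53 | $1,186.03 | $3,577.41
4 | $3,577.41 | $198.53 | $1,360.61 | $2,415.33
5 | $2,415.33 | $198.53 | $1,535.19 | $1,078.67
6 | $1,078.67 | $198.53 | $1,277.20 | $0.00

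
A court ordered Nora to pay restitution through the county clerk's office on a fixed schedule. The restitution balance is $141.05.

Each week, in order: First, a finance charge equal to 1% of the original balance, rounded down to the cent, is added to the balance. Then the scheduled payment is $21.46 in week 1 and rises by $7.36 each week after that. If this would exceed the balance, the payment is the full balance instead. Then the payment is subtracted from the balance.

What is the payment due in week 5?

Week 1: opening $141.05; interest $1.41 → $142.46; payment $21.46; balance $121.00
Week 2: opening $121.00; interest $1.41 → $122.41; payment $28.82; balance $93.59
Week 3: opening $93.59; interest $1.41 → $95.00; payment $36.18; balance $58.82
Week 4: opening $58.82; interest $1.41 → $60.23; payment $43.54; balance $16.69
Week 5: opening $16.69; interest $1.41 → $18.10; payment $18.10; balance $0.00

$18.10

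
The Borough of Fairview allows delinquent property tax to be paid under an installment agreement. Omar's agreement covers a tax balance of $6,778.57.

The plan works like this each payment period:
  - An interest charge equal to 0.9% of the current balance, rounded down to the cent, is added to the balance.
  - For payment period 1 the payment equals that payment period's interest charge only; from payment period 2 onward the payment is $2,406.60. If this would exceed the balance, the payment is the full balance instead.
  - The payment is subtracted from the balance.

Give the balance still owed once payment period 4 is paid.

Payment period 1: $6,778.57 +$61.00 interest = $6,839.57; pay $61.00 → $6,778.57
Payment period 2: $6,778.57 +$61.00 interest = $6,839.57; pay $2,406.60 → $4,432.97
Payment period 3: $4,432.97 +$39.89 interest = $4,472.86; pay $2,406.60 → $2,066.26
Payment period 4: $2,066.26 +$18.59 interest = $2,084.85; pay $2,084.85 → $0.00

$0.00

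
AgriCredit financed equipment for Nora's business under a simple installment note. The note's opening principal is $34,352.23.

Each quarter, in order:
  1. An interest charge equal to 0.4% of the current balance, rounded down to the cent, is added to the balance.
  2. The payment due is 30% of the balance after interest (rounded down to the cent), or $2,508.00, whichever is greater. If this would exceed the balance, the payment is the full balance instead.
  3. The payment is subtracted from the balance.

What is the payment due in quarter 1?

Quarter 1: opening $34,352.23; interest $137.40 → $34,489.63; payment $10,346.88; balance $24,142.75

$10,346.88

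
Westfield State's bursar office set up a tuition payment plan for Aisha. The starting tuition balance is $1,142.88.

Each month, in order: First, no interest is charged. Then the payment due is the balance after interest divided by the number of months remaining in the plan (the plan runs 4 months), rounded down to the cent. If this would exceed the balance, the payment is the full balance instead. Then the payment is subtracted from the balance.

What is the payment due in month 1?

$285.72

# | Opening | Payment | End bal
1 | $1,142.88 | $285.72 | $857.16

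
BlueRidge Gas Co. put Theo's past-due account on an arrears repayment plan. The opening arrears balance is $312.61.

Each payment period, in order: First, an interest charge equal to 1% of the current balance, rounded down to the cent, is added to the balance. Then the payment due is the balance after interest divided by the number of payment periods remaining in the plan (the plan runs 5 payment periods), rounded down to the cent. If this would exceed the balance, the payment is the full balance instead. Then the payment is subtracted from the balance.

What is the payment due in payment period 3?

Payment period 1: opening $312.61; interest $3.12 → $315.73; payment $63.14; balance $252.59
Payment period 2: opening $252.59; interest $2.52 → $255.11; payment $63.77; balance $191.34
Payment period 3: opening $191.34; interest $1.91 → $193.25; payment $64.41; balance $128.84

$64.41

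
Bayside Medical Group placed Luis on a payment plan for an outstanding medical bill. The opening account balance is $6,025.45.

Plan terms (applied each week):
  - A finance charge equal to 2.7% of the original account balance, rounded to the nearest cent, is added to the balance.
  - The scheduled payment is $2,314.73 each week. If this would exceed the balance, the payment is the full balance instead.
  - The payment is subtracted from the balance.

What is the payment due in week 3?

Week 1: $6,025.45 +$162.69 interest = $6,188.14; pay $2,314.73 → $3,873.41
Week 2: $3,873.41 +$162.69 interest = $4,036.10; pay $2,314.73 → $1,721.37
Week 3: $1,721.37 +$162.69 interest = $1,884.06; pay $1,884.06 → $0.00

$1,884.06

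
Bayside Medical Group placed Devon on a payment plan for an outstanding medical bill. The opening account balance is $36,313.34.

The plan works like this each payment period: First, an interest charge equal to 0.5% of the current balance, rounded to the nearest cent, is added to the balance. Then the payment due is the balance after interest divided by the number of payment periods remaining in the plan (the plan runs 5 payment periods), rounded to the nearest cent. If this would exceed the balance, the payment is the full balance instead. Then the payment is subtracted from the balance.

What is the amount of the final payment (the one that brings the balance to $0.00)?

Payment period 1: opening $36,313.34; interest $181.57 → $36,494.91; payment $7,298.98; balance $29,195.93
Payment period 2: opening $29,195.93; interest $145.98 → $29,341.91; payment $7,335.48; balance $22,006.43
Payment period 3: opening $22,006.43; interest $110.03 → $22,116.46; payment $7,372.15; balance $14,744.31
Payment period 4: opening $14,744.31; interest $73.72 → $14,818.03; payment $7,409.02; balance $7,409.01
Payment period 5: opening $7,409.01; interest $37.05 → $7,446.06; payment $7,446.06; balance $0.00

$7,446.06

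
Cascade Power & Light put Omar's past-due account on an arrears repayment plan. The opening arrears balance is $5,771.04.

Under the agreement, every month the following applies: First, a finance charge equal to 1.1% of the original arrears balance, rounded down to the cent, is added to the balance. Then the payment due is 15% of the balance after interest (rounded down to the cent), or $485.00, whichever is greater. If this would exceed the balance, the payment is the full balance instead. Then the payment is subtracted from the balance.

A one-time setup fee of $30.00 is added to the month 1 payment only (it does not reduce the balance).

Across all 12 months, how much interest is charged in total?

$761.76

Month 1: opening $5,771.04; interest $63.48 → $5,834.52; payment $875.17 (+ $30.00 fee); balance $4,959.35
Month 2: opening $4,959.35; interest $63.48 → $5,022.83; payment $753.42; balance $4,269.41
Month 3: opening $4,269.41; interest $63.48 → $4,332.89; payment $649.93; balance $3,682.96
Month 4: opening $3,682.96; interest $63.48 → $3,746.44; payment $561.96; balance $3,184.48
Month 5: opening $3,184.48; interest $63.48 → $3,247.96; payment $487.19; balance $2,760.77
Month 6: opening $2,760.77; interest $63.48 → $2,824.25; payment $485.00; balance $2,339.25
Month 7: opening $2,339.25; interest $63.48 → $2,402.73; payment $485.00; balance $1,917.73
Month 8: opening $1,917.73; interest $63.48 → $1,981.21; payment $485.00; balance $1,496.21
Month 9: opening $1,496.21; interest $63.48 → $1,559.69; payment $485.00; balance $1,074.69
Month 10: opening $1,074.69; interest $63.48 → $1,138.17; payment $485.00; balance $653.17
Month 11: opening $653.17; interest $63.48 → $716.65; payment $485.00; balance $231.65
Month 12: opening $231.65; interest $63.48 → $295.13; payment $295.13; balance $0.00
Total interest: $63.48 + $63.48 + $63.48 + $63.48 + $63.48 + $63.48 + $63.48 + $63.48 + $63.48 + $63.48 + $63.48 + $63.48 = $761.76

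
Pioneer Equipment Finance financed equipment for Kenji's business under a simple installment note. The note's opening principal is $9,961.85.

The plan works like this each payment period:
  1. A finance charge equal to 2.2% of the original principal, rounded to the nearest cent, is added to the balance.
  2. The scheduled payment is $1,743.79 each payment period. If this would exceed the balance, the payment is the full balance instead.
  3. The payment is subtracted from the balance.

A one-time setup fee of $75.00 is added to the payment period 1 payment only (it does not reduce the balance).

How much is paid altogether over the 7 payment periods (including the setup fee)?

Payment period 1: opening $9,961.85; interest $219.16 → $10,181.01; payment $1,743.79 (+ $75.00 fee); balance $8,437.22
Payment period 2: opening $8,437.22; interest $219.16 → $8,656.38; payment $1,743.79; balance $6,912.59
Payment period 3: opening $6,912.59; interest $219.16 → $7,131.75; payment $1,743.79; balance $5,387.96
Payment period 4: opening $5,387.96; interest $219.16 → $5,607.12; payment $1,743.79; balance $3,863.33
Payment period 5: opening $3,863.33; interest $219.16 → $4,082.49; payment $1,743.79; balance $2,338.70
Payment period 6: opening $2,338.70; interest $219.16 → $2,557.86; payment $1,743.79; balance $814.07
Payment period 7: opening $814.07; interest $219.16 → $1,033.23; payment $1,033.23; balance $0.00
Total paid: $11,570.97

$11,570.97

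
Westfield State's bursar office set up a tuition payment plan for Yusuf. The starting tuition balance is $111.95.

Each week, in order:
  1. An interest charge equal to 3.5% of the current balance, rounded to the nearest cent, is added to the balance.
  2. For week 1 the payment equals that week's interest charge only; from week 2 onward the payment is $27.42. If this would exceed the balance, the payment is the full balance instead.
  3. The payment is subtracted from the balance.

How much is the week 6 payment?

Week 1: opening $111.95; interest $3.92 → $115.87; payment $3.92; balance $111.95
Week 2: opening $111.95; interest $3.92 → $115.87; payment $27.42; balance $88.45
Week 3: opening $88.45; interest $3.10 → $91.55; payment $27.42; balance $64.13
Week 4: opening $64.13; interest $2.24 → $66.37; payment $27.42; balance $38.95
Week 5: opening $38.95; interest $1.36 → $40.31; payment $27.42; balance $12.89
Week 6: opening $12.89; interest $0.45 → $13.34; payment $13.34; balance $0.00

$13.34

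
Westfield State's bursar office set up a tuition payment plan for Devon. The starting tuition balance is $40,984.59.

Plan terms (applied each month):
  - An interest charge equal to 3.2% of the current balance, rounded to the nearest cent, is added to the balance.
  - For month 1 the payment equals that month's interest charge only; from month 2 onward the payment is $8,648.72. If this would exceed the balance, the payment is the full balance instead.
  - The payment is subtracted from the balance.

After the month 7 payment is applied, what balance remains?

Month 1: opening $40,984.59; interest $1,311.51 → $42,296.10; payment $1,311.51; balance $40,984.59
Month 2: opening $40,984.59; interest $1,311.51 → $42,296.10; payment $8,648.72; balance $33,647.38
Month 3: opening $33,647.38; interest $1,076.72 → $34,724.10; payment $8,648.72; balance $26,075.38
Month 4: opening $26,075.38; interest $834.41 → $26,909.79; payment $8,648.72; balance $18,261.07
Month 5: opening $18,261.07; interest $584.35 → $18,845.42; payment $8,648.72; balance $10,196.70
Month 6: opening $10,196.70; interest $326.29 → $10,522.99; payment $8,648.72; balance $1,874.27
Month 7: opening $1,874.27; interest $59.98 → $1,934.25; payment $1,934.25; balance $0.00

$0.00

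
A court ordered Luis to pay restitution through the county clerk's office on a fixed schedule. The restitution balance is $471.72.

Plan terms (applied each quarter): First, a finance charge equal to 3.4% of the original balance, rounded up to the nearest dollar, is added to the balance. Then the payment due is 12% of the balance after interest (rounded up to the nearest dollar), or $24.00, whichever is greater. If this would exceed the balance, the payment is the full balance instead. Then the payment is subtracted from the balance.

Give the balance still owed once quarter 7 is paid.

$263.72

# | Opening | Interest | Payment | End bal
1 | $471.72 | $17.00 | $59.00 | $429.72
2 | $429.72 | $17.00 | $54.00 | $392.72
3 | $392.72 | $17.00 | $50.00 | $359.72
4 | $359.72 | $17.00 | $46.00 | $330.72
5 | $330.72 | $17.00 | $42.00 | $305.72
6 | $305.72 | $17.00 | $39.00 | $283.72
7 | $283.72 | $17.00 | $37.00 | $263.72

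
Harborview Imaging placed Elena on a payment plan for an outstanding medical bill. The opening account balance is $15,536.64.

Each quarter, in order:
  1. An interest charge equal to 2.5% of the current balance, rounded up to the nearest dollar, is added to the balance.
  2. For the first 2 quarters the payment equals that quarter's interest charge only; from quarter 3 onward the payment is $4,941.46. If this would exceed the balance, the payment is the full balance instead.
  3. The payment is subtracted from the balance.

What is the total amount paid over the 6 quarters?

Quarter 1: $15,536.64 +$389.00 interest = $15,925.64; pay $389.00 → $15,536.64
Quarter 2: $15,536.64 +$389.00 interest = $15,925.64; pay $389.00 → $15,536.64
Quarter 3: $15,536.64 +$389.00 interest = $15,925.64; pay $4,941.46 → $10,984.18
Quarter 4: $10,984.18 +$275.00 interest = $11,259.18; pay $4,941.46 → $6,317.72
Quarter 5: $6,317.72 +$158.00 interest = $6,475.72; pay $4,941.46 → $1,534.26
Quarter 6: $1,534.26 +$39.00 interest = $1,573.26; pay $1,573.26 → $0.00
Total paid: $17,175.64

$17,175.64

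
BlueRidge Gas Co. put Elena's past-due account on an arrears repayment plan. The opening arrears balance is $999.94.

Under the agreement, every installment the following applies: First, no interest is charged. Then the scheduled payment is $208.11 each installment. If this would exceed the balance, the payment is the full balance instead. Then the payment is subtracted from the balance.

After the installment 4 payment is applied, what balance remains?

Installment 1: $999.94 − $208.11 → $791.83
Installment 2: $791.83 − $208.11 → $583.72
Installment 3: $583.72 − $208.11 → $375.61
Installment 4: $375.61 − $208.11 → $167.50

$167.50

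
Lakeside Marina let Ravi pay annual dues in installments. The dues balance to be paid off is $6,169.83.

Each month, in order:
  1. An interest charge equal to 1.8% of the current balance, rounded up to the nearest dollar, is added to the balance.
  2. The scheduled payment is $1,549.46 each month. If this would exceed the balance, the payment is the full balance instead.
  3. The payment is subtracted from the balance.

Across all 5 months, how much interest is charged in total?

$295.00

Month 1: opening $6,169.83; interest $112.00 → $6,281.83; payment $1,549.46; balance $4,732.37
Month 2: opening $4,732.37; interest $86.00 → $4,818.37; payment $1,549.46; balance $3,268.91
Month 3: opening $3,268.91; interest $59.00 → $3,327.91; payment $1,549.46; balance $1,778.45
Month 4: opening $1,778.45; interest $33.00 → $1,811.45; payment $1,549.46; balance $261.99
Month 5: opening $261.99; interest $5.00 → $266.99; payment $266.99; balance $0.00
Total interest: $112.00 + $86.00 + $59.00 + $33.00 + $5.00 = $295.00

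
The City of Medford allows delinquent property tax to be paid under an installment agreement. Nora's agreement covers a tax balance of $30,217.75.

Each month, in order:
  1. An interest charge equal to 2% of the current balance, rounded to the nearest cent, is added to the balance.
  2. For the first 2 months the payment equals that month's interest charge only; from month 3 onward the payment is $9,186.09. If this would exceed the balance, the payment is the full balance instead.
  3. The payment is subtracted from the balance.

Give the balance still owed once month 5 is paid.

$3,954.21

# | Opening | Interest | Payment | End bal
1 | $30,217.75 | $604.36 | $604.36 | $30,217.75
2 | $30,217.75 | $604.36 | $604.36 | $30,217.75
3 | $30,217.75 | $604.36 | $9,186.09 | $21,636.02
4 | $21,636.02 | $432.72 | $9,186.09 | $12,882.65
5 | $12,882.65 | $257.65 | $9,186.09 | $3,954.21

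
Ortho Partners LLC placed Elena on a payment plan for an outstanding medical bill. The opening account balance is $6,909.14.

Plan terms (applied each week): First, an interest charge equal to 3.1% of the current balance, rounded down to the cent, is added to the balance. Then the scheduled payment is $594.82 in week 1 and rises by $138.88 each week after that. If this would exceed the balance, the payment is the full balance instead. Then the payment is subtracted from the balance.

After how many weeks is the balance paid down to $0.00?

8

Week 1: opening $6,909.14; interest $214.18 → $7,123.32; payment $594.82; balance $6,528.50
Week 2: opening $6,528.50; interest $202.38 → $6,730.88; payment $733.70; balance $5,997.18
Week 3: opening $5,997.18; interest $185.91 → $6,183.09; payment $872.58; balance $5,310.51
Week 4: opening $5,310.51; interest $164.62 → $5,475.13; payment $1,011.46; balance $4,463.67
Week 5: opening $4,463.67; interest $138.37 → $4,602.04; payment $1,150.34; balance $3,451.70
Week 6: opening $3,451.70; interest $107.00 → $3,558.70; payment $1,289.22; balance $2,269.48
Week 7: opening $2,269.48; interest $70.35 → $2,339.83; payment $1,428.10; balance $911.73
Week 8: opening $911.73; interest $28.26 → $939.99; payment $939.99; balance $0.00
Balance reaches $0.00 in week 8.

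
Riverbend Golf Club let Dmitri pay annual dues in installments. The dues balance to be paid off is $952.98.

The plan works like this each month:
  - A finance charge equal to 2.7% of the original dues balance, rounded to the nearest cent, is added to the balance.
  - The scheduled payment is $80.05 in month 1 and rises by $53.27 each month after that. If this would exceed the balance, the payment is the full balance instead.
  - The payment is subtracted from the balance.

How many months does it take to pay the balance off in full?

Month 1: $952.98 +$25.73 interest = $978.71; pay $80.05 → $898.66
Month 2: $898.66 +$25.73 interest = $924.39; pay $133.32 → $791.07
Month 3: $791.07 +$25.73 interest = $816.80; pay $186.59 → $630.21
Month 4: $630.21 +$25.73 interest = $655.94; pay $239.86 → $416.08
Month 5: $416.08 +$25.73 interest = $441.81; pay $293.13 → $148.68
Month 6: $148.68 +$25.73 interest = $174.41; pay $174.41 → $0.00
Balance reaches $0.00 in month 6.

6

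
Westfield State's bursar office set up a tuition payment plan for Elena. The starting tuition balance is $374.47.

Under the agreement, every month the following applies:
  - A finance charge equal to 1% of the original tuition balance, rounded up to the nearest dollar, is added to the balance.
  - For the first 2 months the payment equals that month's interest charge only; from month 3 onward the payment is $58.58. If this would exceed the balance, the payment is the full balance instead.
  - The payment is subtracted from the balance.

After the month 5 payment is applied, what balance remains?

$210.73

Month 1: $374.47 +$4.00 interest = $378.47; pay $4.00 → $374.47
Month 2: $374.47 +$4.00 interest = $378.47; pay $4.00 → $374.47
Month 3: $374.47 +$4.00 interest = $378.47; pay $58.58 → $319.89
Month 4: $319.89 +$4.00 interest = $323.89; pay $58.58 → $265.31
Month 5: $265.31 +$4.00 interest = $269.31; pay $58.58 → $210.73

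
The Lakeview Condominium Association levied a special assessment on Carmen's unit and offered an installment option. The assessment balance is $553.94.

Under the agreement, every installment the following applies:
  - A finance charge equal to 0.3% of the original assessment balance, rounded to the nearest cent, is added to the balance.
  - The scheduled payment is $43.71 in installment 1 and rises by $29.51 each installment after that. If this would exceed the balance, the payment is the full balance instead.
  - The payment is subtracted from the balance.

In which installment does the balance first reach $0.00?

6

# | Opening | Interest | Payment | End bal
1 | $553.94 | $1.66 | $43.71 | $511.89
2 | $511.89 | $1.66 | $73.22 | $440.33
3 | $440.33 | $1.66 | $102.73 | $339.26
4 | $339.26 | $1.66 | $132.24 | $208.68
5 | $208.68 | $1.66 | $161.75 | $48.59
6 | $48.59 | $1.66 | $50.25 | $0.00
Balance reaches $0.00 in installment 6.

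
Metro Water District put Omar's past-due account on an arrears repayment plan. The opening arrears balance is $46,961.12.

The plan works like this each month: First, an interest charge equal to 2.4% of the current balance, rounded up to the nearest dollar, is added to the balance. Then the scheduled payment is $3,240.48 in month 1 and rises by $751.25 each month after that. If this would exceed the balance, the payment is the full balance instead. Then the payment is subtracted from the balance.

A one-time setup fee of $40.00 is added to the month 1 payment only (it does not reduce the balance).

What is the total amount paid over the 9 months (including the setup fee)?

# | Opening | Interest | Payment | Fee | End bal
1 | $46,961.12 | $1,128.00 | $3,240.48 | $40.00 | $44,848.64
2 | $44,848.64 | $1,077.00 | $3,991.73 | — | $41,933.91
3 | $41,933.91 | $1,007.00 | $4,742.98 | — | $38,197.93
4 | $38,197.93 | $917.00 | $5,494.23 | — | $33,620.70
5 | $33,620.70 | $807.00 | $6,245.48 | — | $28,182.22
6 | $28,182.22 | $677.00 | $6,996.73 | — | $21,862.49
7 | $21,862.49 | $525.00 | $7,747.98 | — | $14,639.51
8 | $14,639.51 | $352.00 | $8,499.23 | — | $6,492.28
9 | $6,492.28 | $156.00 | $6,648.28 | — | $0.00
Total paid: $53,647.12

$53,647.12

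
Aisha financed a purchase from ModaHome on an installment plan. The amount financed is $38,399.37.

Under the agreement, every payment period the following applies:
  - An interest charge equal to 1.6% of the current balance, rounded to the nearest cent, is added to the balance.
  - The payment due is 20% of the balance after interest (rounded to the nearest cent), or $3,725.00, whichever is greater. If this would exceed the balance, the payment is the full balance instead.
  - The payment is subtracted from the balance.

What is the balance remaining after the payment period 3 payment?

Payment period 1: $38,399.37 +$614.39 interest = $39,013.76; pay $7,802.75 → $31,211.01
Payment period 2: $31,211.01 +$499.38 interest = $31,710.39; pay $6,342.08 → $25,368.31
Payment period 3: $25,368.31 +$405.89 interest = $25,774.20; pay $5,154.84 → $20,619.36

$20,619.36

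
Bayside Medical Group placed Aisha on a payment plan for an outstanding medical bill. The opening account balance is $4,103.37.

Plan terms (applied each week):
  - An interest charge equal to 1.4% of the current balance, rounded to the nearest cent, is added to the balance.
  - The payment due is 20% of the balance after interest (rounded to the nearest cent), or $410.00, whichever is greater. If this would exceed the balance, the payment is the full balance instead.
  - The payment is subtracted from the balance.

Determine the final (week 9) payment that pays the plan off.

$206.56

# | Opening | Interest | Payment | End bal
1 | $4,103.37 | $57.45 | $832.16 | $3,328.66
2 | $3,328.66 | $46.60 | $675.05 | $2,700.21
3 | $2,700.21 | $37.80 | $547.60 | $2,190.41
4 | $2,190.41 | $30.67 | $444.22 | $1,776.86
5 | $1,776.86 | $24.88 | $410.00 | $1,391.74
6 | $1,391.74 | $19.48 | $410.00 | $1,001.22
7 | $1,001.22 | $14.02 | $410.00 | $605.24
8 | $605.24 | $8.47 | $410.00 | $203.71
9 | $203.71 | $2.85 | $206.56 | $0.00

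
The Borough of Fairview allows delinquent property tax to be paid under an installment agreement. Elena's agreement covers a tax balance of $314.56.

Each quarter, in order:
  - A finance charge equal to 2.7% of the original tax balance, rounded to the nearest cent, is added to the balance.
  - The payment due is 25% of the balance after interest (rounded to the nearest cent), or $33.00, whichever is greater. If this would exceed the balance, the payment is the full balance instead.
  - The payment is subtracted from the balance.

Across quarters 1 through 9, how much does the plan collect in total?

$390.97

# | Opening | Interest | Payment | End bal
1 | $314.56 | $8.49 | $80.76 | $242.29
2 | $242.29 | $8.49 | $62.70 | $188.08
3 | $188.08 | $8.49 | $49.14 | $147.43
4 | $147.43 | $8.49 | $38.98 | $116.94
5 | $116.94 | $8.49 | $33.00 | $92.43
6 | $92.43 | $8.49 | $33.00 | $67.92
7 | $67.92 | $8.49 | $33.00 | $43.41
8 | $43.41 | $8.49 | $33.00 | $18.90
9 | $18.90 | $8.49 | $27.39 | $0.00
Total paid: $390.97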